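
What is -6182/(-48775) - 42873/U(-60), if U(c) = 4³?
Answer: -2090734927/3121600 ≈ -669.76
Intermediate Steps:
U(c) = 64
-6182/(-48775) - 42873/U(-60) = -6182/(-48775) - 42873/64 = -6182*(-1/48775) - 42873*1/64 = 6182/48775 - 42873/64 = -2090734927/3121600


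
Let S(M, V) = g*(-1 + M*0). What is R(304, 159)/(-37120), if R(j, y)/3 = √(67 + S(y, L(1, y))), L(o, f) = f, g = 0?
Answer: -3*√67/37120 ≈ -0.00066153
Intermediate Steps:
S(M, V) = 0 (S(M, V) = 0*(-1 + M*0) = 0*(-1 + 0) = 0*(-1) = 0)
R(j, y) = 3*√67 (R(j, y) = 3*√(67 + 0) = 3*√67)
R(304, 159)/(-37120) = (3*√67)/(-37120) = (3*√67)*(-1/37120) = -3*√67/37120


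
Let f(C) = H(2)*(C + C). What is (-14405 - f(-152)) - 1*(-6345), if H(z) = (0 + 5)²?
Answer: -460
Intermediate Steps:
H(z) = 25 (H(z) = 5² = 25)
f(C) = 50*C (f(C) = 25*(C + C) = 25*(2*C) = 50*C)
(-14405 - f(-152)) - 1*(-6345) = (-14405 - 50*(-152)) - 1*(-6345) = (-14405 - 1*(-7600)) + 6345 = (-14405 + 7600) + 6345 = -6805 + 6345 = -460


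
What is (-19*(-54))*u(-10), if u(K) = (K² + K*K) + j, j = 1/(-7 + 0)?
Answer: 1435374/7 ≈ 2.0505e+5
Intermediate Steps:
j = -⅐ (j = 1/(-7) = -⅐ ≈ -0.14286)
u(K) = -⅐ + 2*K² (u(K) = (K² + K*K) - ⅐ = (K² + K²) - ⅐ = 2*K² - ⅐ = -⅐ + 2*K²)
(-19*(-54))*u(-10) = (-19*(-54))*(-⅐ + 2*(-10)²) = 1026*(-⅐ + 2*100) = 1026*(-⅐ + 200) = 1026*(1399/7) = 1435374/7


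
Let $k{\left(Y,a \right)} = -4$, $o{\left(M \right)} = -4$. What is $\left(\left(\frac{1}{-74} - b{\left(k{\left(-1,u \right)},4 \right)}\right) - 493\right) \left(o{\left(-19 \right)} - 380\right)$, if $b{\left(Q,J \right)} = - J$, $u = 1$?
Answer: $\frac{6947904}{37} \approx 1.8778 \cdot 10^{5}$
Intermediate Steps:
$\left(\left(\frac{1}{-74} - b{\left(k{\left(-1,u \right)},4 \right)}\right) - 493\right) \left(o{\left(-19 \right)} - 380\right) = \left(\left(\frac{1}{-74} - \left(-1\right) 4\right) - 493\right) \left(-4 - 380\right) = \left(\left(- \frac{1}{74} - -4\right) - 493\right) \left(-384\right) = \left(\left(- \frac{1}{74} + 4\right) - 493\right) \left(-384\right) = \left(\frac{295}{74} - 493\right) \left(-384\right) = \left(- \frac{36187}{74}\right) \left(-384\right) = \frac{6947904}{37}$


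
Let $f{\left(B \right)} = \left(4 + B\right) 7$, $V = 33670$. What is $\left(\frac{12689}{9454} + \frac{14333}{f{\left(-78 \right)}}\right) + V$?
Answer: $\frac{41189712490}{1224293} \approx 33644.0$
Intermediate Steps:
$f{\left(B \right)} = 28 + 7 B$
$\left(\frac{12689}{9454} + \frac{14333}{f{\left(-78 \right)}}\right) + V = \left(\frac{12689}{9454} + \frac{14333}{28 + 7 \left(-78\right)}\right) + 33670 = \left(12689 \cdot \frac{1}{9454} + \frac{14333}{28 - 546}\right) + 33670 = \left(\frac{12689}{9454} + \frac{14333}{-518}\right) + 33670 = \left(\frac{12689}{9454} + 14333 \left(- \frac{1}{518}\right)\right) + 33670 = \left(\frac{12689}{9454} - \frac{14333}{518}\right) + 33670 = - \frac{32232820}{1224293} + 33670 = \frac{41189712490}{1224293}$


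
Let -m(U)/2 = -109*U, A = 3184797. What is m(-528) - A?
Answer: -3299901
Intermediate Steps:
m(U) = 218*U (m(U) = -(-218)*U = 218*U)
m(-528) - A = 218*(-528) - 1*3184797 = -115104 - 3184797 = -3299901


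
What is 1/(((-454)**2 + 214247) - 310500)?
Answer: 1/109863 ≈ 9.1023e-6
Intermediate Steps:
1/(((-454)**2 + 214247) - 310500) = 1/((206116 + 214247) - 310500) = 1/(420363 - 310500) = 1/109863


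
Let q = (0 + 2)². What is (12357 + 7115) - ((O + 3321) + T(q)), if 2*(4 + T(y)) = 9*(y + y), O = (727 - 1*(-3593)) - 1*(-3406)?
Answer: 8393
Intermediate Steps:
q = 4 (q = 2² = 4)
O = 7726 (O = (727 + 3593) + 3406 = 4320 + 3406 = 7726)
T(y) = -4 + 9*y (T(y) = -4 + (9*(y + y))/2 = -4 + (9*(2*y))/2 = -4 + (18*y)/2 = -4 + 9*y)
(12357 + 7115) - ((O + 3321) + T(q)) = (12357 + 7115) - ((7726 + 3321) + (-4 + 9*4)) = 19472 - (11047 + (-4 + 36)) = 19472 - (11047 + 32) = 19472 - 1*11079 = 19472 - 11079 = 8393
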